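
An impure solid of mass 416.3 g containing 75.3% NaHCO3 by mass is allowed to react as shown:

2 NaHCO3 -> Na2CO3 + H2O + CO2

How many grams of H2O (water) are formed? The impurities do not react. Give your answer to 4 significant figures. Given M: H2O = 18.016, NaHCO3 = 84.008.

33.61 g

Mass of pure NaHCO3 = 416.3 g × 0.753 = 313.47 g.
n(NaHCO3) = 313.47 g / 84.008 g/mol = 3.7315 mol.
From the equation the NaHCO3:H2O mole ratio is 2:1, so n(H2O) = 3.7315 × 1/2 = 1.8657 mol.
Mass of H2O = 1.8657 mol × 18.016 g/mol = 33.613 g.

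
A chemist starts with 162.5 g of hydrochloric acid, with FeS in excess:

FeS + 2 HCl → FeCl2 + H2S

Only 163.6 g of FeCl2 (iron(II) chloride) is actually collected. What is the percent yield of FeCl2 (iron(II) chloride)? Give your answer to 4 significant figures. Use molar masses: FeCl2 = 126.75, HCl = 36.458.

n(HCl) = 162.50 g / 36.458 g/mol = 4.4572 mol.
From the equation the HCl:FeCl2 mole ratio is 2:1, so n(FeCl2) = 4.4572 × 1/2 = 2.2286 mol.
Mass of FeCl2 = 2.2286 mol × 126.75 g/mol = 282.47 g.
This is the theoretical yield. Percent yield = 163.6 g / 282.47 g × 100% = 57.917%.

57.92 %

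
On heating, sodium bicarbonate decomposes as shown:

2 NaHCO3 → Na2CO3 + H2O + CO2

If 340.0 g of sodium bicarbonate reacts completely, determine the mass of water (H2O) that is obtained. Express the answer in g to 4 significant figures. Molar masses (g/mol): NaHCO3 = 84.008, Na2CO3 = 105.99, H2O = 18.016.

36.46 g

n(NaHCO3) = 340.00 g / 84.008 g/mol = 4.0472 mol.
From the equation the NaHCO3:H2O mole ratio is 2:1, so n(H2O) = 4.0472 × 1/2 = 2.0236 mol.
Mass of H2O = 2.0236 mol × 18.016 g/mol = 36.457 g.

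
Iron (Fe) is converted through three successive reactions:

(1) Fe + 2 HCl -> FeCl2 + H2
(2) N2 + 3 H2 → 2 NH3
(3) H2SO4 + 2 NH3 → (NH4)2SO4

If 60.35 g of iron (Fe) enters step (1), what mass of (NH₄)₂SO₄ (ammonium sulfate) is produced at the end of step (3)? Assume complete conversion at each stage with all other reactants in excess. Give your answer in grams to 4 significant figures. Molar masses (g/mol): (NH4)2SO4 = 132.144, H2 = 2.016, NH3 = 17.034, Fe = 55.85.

47.60 g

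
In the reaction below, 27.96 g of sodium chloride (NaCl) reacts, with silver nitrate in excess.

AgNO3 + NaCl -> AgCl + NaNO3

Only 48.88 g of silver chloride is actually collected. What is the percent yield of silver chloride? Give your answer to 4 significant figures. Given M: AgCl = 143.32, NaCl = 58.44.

n(NaCl) = 27.960 g / 58.44 g/mol = 0.47844 mol.
From the equation the NaCl:AgCl mole ratio is 1:1, so n(AgCl) = 0.47844 × 1/1 = 0.47844 mol.
Mass of AgCl = 0.47844 mol × 143.32 g/mol = 68.570 g.
This is the theoretical yield. Percent yield = 48.88 g / 68.570 g × 100% = 71.285%.

71.28 %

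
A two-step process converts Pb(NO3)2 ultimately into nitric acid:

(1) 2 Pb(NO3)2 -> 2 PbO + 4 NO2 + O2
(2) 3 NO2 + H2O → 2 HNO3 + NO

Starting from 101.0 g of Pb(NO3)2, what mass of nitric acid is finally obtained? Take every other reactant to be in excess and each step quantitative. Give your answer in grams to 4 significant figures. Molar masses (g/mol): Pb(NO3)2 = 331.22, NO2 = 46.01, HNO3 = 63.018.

25.62 g

n(Pb(NO3)2) = 101.00 / 331.22 = 0.30493 mol.
Step 1 gives a 2:4 ratio of Pb(NO3)2 to NO2, so n(NO2) = 0.60987 mol.
In step 2 the NO2:HNO3 ratio is 3:2, so n(HNO3) = 0.40658 mol.
Mass of HNO3 = 0.40658 × 63.018 = 25.622 g.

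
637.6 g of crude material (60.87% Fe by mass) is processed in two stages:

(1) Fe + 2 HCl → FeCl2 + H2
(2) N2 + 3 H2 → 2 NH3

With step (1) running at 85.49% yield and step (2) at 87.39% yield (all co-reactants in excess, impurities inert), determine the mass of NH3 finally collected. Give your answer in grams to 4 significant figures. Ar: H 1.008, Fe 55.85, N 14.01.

58.96 g

Pure Fe = 637.6 × 0.6087 = 388.11 g.
M(Fe) = 55.85 g/mol.
M(NH3) = 14.01 + 3(1.008) = 17.034 g/mol.
n(Fe) = 388.11 / 55.85 = 6.9491 mol.
Step 1 (Fe:H2 = 1:1): theoretical n(H2) = 6.9491 mol; at 85.49% yield, n(H2) = 5.9408 mol.
Step 2 (H2:NH3 = 3:2): theoretical n(NH3) = 3.9605 mol, so theoretical mass = 3.9605 × 17.034 = 67.464 g.
At 87.39% yield, actual mass of NH3 = 67.464 × 0.8739 = 58.956 g.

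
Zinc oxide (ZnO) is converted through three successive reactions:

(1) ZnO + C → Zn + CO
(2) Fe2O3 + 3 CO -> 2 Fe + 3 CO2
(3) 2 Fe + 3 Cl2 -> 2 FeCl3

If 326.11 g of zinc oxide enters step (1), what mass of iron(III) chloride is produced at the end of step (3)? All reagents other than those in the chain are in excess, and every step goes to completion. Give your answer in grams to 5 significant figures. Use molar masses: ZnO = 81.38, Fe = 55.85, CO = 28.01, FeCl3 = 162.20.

n(ZnO) = 326.11 / 81.38 = 4.00725 mol.
Reaction (1): ZnO→CO ratio 1:1 ⇒ n(CO) = 4.00725 mol.
Reaction (2): CO→Fe ratio 3:2 ⇒ n(Fe) = 2.67150 mol.
Reaction (3): Fe→FeCl3 ratio 2:2 ⇒ n(FeCl3) = 2.67150 mol.
Mass of FeCl3 = 2.67150 × 162.20 = 433.317 g.

433.32 g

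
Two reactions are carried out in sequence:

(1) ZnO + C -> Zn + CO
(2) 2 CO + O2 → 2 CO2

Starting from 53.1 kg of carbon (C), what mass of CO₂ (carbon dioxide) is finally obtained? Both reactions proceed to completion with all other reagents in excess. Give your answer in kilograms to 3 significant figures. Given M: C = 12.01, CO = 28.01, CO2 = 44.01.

195 kg

53.1 kg = 53100 g.
n(C) = 53100 / 12.01 = 4421 mol.
Step 1 gives a 1:1 ratio of C to CO, so n(CO) = 4421 mol.
In step 2 the CO:CO2 ratio is 2:2, so n(CO2) = 4421 mol.
Mass of CO2 = 4421 × 44.01 = 194600 g = 195 kg.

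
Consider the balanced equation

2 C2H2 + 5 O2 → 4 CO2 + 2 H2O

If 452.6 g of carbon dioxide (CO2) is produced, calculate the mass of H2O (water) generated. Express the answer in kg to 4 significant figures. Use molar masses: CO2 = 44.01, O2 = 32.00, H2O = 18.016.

0.09264 kg

n(CO2) = 452.60 g / 44.01 g/mol = 10.284 mol.
From the equation the CO2:H2O mole ratio is 4:2, so n(H2O) = 10.284 × 2/4 = 5.1420 mol.
Mass of H2O = 5.1420 mol × 18.016 g/mol = 92.639 g.
Converting to kg: 92.639 g = 0.09264 kg.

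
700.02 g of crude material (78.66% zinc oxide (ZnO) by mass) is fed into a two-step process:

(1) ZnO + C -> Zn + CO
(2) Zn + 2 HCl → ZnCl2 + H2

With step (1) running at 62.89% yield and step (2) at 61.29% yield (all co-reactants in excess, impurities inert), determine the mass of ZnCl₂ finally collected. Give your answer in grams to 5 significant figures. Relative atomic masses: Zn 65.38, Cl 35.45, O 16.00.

355.43 g

Pure ZnO = 700.02 × 0.7866 = 550.636 g.
M(ZnO) = 65.38 + 16.00 = 81.38 g/mol.
M(ZnCl2) = 65.38 + 2(35.45) = 136.28 g/mol.
n(ZnO) = 550.636 / 81.38 = 6.76623 mol.
Step 1 (ZnO:Zn = 1:1): theoretical n(Zn) = 6.76623 mol; at 62.89% yield, n(Zn) = 4.25528 mol.
Step 2 (Zn:ZnCl2 = 1:1): theoretical n(ZnCl2) = 4.25528 mol, so theoretical mass = 4.25528 × 136.28 = 579.910 g.
At 61.29% yield, actual mass of ZnCl2 = 579.910 × 0.6129 = 355.427 g.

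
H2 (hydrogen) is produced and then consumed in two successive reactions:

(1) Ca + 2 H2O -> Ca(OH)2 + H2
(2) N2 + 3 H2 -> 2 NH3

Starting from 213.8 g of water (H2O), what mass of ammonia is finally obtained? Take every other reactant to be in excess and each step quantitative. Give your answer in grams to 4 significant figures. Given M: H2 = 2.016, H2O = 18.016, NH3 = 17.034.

67.38 g

n(H2O) = 213.80 / 18.016 = 11.867 mol.
Step 1 gives a 2:1 ratio of H2O to H2, so n(H2) = 5.9336 mol.
In step 2 the H2:NH3 ratio is 3:2, so n(NH3) = 3.9557 mol.
Mass of NH3 = 3.9557 × 17.034 = 67.382 g.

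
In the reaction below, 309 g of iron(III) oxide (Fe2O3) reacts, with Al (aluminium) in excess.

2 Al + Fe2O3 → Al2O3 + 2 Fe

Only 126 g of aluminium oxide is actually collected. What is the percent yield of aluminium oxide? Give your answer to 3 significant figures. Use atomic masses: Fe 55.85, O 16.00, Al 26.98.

63.9 %

M(Fe2O3) = 2(55.85) + 3(16.00) = 159.70 g/mol.
M(Al2O3) = 2(26.98) + 3(16.00) = 101.96 g/mol.
n(Fe2O3) = 309.0 g / 159.70 g/mol = 1.935 mol.
From the equation the Fe2O3:Al2O3 mole ratio is 1:1, so n(Al2O3) = 1.935 × 1/1 = 1.935 mol.
Mass of Al2O3 = 1.935 mol × 101.96 g/mol = 197.3 g.
This is the theoretical yield. Percent yield = 126 g / 197.3 g × 100% = 63.87%.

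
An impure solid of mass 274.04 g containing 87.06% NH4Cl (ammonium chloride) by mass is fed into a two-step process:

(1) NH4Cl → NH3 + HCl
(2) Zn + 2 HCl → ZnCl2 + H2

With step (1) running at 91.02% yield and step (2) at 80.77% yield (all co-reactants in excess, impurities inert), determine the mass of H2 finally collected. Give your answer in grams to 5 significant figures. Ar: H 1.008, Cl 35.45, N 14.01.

3.3052 g

Pure NH4Cl = 274.04 × 0.8706 = 238.579 g.
M(NH4Cl) = 14.01 + 4(1.008) + 35.45 = 53.492 g/mol.
M(H2) = 2(1.008) = 2.016 g/mol.
n(NH4Cl) = 238.579 / 53.492 = 4.46009 mol.
Step 1 (NH4Cl:HCl = 1:1): theoretical n(HCl) = 4.46009 mol; at 91.02% yield, n(HCl) = 4.05958 mol.
Step 2 (HCl:H2 = 2:1): theoretical n(H2) = 2.02979 mol, so theoretical mass = 2.02979 × 2.016 = 4.09205 g.
At 80.77% yield, actual mass of H2 = 4.09205 × 0.8077 = 3.30515 g.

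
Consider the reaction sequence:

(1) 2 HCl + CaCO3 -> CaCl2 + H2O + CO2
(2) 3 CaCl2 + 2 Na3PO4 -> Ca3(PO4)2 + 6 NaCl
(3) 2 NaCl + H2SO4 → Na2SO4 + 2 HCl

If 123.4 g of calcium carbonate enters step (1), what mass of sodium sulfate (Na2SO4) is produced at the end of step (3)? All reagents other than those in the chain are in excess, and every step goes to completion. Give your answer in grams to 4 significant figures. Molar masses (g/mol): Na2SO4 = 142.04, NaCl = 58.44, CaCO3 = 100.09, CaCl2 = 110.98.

175.1 g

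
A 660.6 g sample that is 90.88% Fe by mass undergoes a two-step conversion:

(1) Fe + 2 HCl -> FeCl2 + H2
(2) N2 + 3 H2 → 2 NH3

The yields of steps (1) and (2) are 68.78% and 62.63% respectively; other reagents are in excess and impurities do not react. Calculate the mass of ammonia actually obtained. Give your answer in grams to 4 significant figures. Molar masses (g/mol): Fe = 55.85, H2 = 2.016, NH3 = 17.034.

Pure Fe = 660.6 × 0.9088 = 600.35 g.
n(Fe) = 600.35 / 55.85 = 10.749 mol.
Step 1 (Fe:H2 = 1:1): theoretical n(H2) = 10.749 mol; at 68.78% yield, n(H2) = 7.3934 mol.
Step 2 (H2:NH3 = 3:2): theoretical n(NH3) = 4.9290 mol, so theoretical mass = 4.9290 × 17.034 = 83.960 g.
At 62.63% yield, actual mass of NH3 = 83.960 × 0.6263 = 52.584 g.

52.58 g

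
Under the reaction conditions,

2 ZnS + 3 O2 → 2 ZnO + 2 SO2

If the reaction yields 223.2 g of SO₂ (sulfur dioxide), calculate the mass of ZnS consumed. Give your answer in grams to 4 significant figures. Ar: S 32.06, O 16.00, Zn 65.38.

339.5 g

M(SO2) = 32.06 + 2(16.00) = 64.06 g/mol.
M(ZnS) = 65.38 + 32.06 = 97.44 g/mol.
n(SO2) = 223.20 g / 64.06 g/mol = 3.4842 mol.
From the equation the SO2:ZnS mole ratio is 2:2, so n(ZnS) = 3.4842 × 2/2 = 3.4842 mol.
Mass of ZnS = 3.4842 mol × 97.44 g/mol = 339.50 g.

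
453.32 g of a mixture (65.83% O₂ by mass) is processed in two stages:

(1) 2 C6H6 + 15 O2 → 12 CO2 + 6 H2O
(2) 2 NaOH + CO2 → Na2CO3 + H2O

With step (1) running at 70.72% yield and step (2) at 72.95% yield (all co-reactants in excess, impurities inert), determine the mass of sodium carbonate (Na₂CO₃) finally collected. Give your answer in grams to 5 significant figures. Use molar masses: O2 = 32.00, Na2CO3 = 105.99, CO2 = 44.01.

Pure O2 = 453.32 × 0.6583 = 298.421 g.
n(O2) = 298.421 / 32.00 = 9.32564 mol.
Step 1 (O2:CO2 = 15:12): theoretical n(CO2) = 7.46051 mol; at 70.72% yield, n(CO2) = 5.27608 mol.
Step 2 (CO2:Na2CO3 = 1:1): theoretical n(Na2CO3) = 5.27608 mol, so theoretical mass = 5.27608 × 105.99 = 559.211 g.
At 72.95% yield, actual mass of Na2CO3 = 559.211 × 0.7295 = 407.945 g.

407.94 g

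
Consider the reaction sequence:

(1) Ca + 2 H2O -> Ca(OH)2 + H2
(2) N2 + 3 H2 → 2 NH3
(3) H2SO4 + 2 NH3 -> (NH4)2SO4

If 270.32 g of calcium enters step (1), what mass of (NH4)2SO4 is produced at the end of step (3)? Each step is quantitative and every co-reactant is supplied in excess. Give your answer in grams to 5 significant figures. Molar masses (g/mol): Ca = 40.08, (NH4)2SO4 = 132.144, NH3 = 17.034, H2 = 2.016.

297.08 g

n(Ca) = 270.32 / 40.08 = 6.74451 mol.
Reaction (1): Ca→H2 ratio 1:1 ⇒ n(H2) = 6.74451 mol.
Reaction (2): H2→NH3 ratio 3:2 ⇒ n(NH3) = 4.49634 mol.
Reaction (3): NH3→(NH4)2SO4 ratio 2:1 ⇒ n((NH4)2SO4) = 2.24817 mol.
Mass of (NH4)2SO4 = 2.24817 × 132.144 = 297.082 g.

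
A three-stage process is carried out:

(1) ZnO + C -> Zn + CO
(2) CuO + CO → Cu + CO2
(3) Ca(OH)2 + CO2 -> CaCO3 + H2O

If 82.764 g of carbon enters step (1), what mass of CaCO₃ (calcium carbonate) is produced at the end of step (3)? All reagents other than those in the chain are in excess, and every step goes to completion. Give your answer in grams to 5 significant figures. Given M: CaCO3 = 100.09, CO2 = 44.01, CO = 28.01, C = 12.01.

689.75 g

n(C) = 82.764 / 12.01 = 6.89126 mol.
Reaction (1): C→CO ratio 1:1 ⇒ n(CO) = 6.89126 mol.
Reaction (2): CO→CO2 ratio 1:1 ⇒ n(CO2) = 6.89126 mol.
Reaction (3): CO2→CaCO3 ratio 1:1 ⇒ n(CaCO3) = 6.89126 mol.
Mass of CaCO3 = 6.89126 × 100.09 = 689.746 g.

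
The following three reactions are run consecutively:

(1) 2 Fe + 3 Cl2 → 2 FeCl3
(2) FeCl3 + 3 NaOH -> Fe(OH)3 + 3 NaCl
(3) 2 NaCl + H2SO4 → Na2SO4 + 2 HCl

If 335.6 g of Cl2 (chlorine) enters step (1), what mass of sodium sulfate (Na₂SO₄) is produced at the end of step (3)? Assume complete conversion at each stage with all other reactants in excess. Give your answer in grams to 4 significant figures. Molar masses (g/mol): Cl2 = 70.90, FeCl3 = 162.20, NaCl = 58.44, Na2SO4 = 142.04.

n(Cl2) = 335.6 / 70.90 = 4.7334 mol.
Reaction (1): Cl2→FeCl3 ratio 3:2 ⇒ n(FeCl3) = 3.1556 mol.
Reaction (2): FeCl3→NaCl ratio 1:3 ⇒ n(NaCl) = 9.4669 mol.
Reaction (3): NaCl→Na2SO4 ratio 2:1 ⇒ n(Na2SO4) = 4.7334 mol.
Mass of Na2SO4 = 4.7334 × 142.04 = 672.34 g.

672.3 g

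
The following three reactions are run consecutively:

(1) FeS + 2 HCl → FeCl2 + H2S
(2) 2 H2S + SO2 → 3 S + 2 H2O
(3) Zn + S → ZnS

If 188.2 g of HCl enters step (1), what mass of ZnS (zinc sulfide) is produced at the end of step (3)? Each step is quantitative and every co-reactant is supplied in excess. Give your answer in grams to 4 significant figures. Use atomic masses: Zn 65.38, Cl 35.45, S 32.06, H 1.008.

M(HCl) = 1.008 + 35.45 = 36.458 g/mol.
M(ZnS) = 65.38 + 32.06 = 97.44 g/mol.
n(HCl) = 188.2 / 36.458 = 5.1621 mol.
Reaction (1): HCl→H2S ratio 2:1 ⇒ n(H2S) = 2.5811 mol.
Reaction (2): H2S→S ratio 2:3 ⇒ n(S) = 3.8716 mol.
Reaction (3): S→ZnS ratio 1:1 ⇒ n(ZnS) = 3.8716 mol.
Mass of ZnS = 3.8716 × 97.44 = 377.25 g.

377.2 g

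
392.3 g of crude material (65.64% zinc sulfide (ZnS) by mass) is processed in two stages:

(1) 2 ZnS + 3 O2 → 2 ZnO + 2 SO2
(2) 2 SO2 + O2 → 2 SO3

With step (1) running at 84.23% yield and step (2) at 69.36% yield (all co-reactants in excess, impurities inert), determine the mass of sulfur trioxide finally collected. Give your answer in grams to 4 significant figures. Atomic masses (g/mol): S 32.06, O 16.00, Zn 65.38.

Pure ZnS = 392.3 × 0.6564 = 257.51 g.
M(ZnS) = 65.38 + 32.06 = 97.44 g/mol.
M(SO3) = 32.06 + 3(16.00) = 80.06 g/mol.
n(ZnS) = 257.51 / 97.44 = 2.6427 mol.
Step 1 (ZnS:SO2 = 2:2): theoretical n(SO2) = 2.6427 mol; at 84.23% yield, n(SO2) = 2.2260 mol.
Step 2 (SO2:SO3 = 2:2): theoretical n(SO3) = 2.2260 mol, so theoretical mass = 2.2260 × 80.06 = 178.21 g.
At 69.36% yield, actual mass of SO3 = 178.21 × 0.6936 = 123.61 g.

123.6 g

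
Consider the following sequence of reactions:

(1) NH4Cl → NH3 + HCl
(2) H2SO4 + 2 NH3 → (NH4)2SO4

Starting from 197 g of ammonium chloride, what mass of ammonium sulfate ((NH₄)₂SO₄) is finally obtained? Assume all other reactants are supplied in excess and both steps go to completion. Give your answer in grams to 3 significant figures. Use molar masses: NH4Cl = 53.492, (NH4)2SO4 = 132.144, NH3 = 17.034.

n(NH4Cl) = 197.0 / 53.492 = 3.683 mol.
Step 1 gives a 1:1 ratio of NH4Cl to NH3, so n(NH3) = 3.683 mol.
In step 2 the NH3:(NH4)2SO4 ratio is 2:1, so n((NH4)2SO4) = 1.841 mol.
Mass of (NH4)2SO4 = 1.841 × 132.144 = 243.3 g.

243 g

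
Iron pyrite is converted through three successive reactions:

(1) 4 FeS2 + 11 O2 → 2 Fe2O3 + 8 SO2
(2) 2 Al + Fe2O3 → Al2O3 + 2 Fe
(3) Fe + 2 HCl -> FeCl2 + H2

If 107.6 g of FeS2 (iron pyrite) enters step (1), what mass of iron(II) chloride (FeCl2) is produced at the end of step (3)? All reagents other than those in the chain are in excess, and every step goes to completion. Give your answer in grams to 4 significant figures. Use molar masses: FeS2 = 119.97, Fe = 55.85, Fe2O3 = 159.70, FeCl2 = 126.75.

113.7 g

n(FeS2) = 107.6 / 119.97 = 0.89689 mol.
Reaction (1): FeS2→Fe2O3 ratio 4:2 ⇒ n(Fe2O3) = 0.44845 mol.
Reaction (2): Fe2O3→Fe ratio 1:2 ⇒ n(Fe) = 0.89689 mol.
Reaction (3): Fe→FeCl2 ratio 1:1 ⇒ n(FeCl2) = 0.89689 mol.
Mass of FeCl2 = 0.89689 × 126.75 = 113.68 g.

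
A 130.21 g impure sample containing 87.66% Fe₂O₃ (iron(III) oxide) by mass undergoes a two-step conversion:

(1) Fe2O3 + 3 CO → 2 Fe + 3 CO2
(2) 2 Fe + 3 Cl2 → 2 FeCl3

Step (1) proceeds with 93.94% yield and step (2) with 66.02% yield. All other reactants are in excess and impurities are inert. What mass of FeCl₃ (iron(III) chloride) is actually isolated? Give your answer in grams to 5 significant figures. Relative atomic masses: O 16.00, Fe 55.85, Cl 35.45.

143.80 g

Pure Fe2O3 = 130.21 × 0.8766 = 114.142 g.
M(Fe2O3) = 2(55.85) + 3(16.00) = 159.70 g/mol.
M(FeCl3) = 55.85 + 3(35.45) = 162.20 g/mol.
n(Fe2O3) = 114.142 / 159.70 = 0.714728 mol.
Step 1 (Fe2O3:Fe = 1:2): theoretical n(Fe) = 1.42946 mol; at 93.94% yield, n(Fe) = 1.34283 mol.
Step 2 (Fe:FeCl3 = 2:2): theoretical n(FeCl3) = 1.34283 mol, so theoretical mass = 1.34283 × 162.20 = 217.807 g.
At 66.02% yield, actual mass of FeCl3 = 217.807 × 0.6602 = 143.796 g.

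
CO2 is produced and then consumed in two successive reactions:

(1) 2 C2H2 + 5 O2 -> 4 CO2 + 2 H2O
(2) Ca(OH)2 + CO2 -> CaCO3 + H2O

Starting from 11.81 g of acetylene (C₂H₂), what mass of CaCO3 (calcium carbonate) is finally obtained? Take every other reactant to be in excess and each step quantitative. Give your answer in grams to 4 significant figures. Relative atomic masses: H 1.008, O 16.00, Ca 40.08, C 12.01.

90.80 g

M(C2H2) = 2(12.01) + 2(1.008) = 26.036 g/mol.
M(CaCO3) = 40.08 + 12.01 + 3(16.00) = 100.09 g/mol.
n(C2H2) = 11.810 / 26.036 = 0.45360 mol.
Step 1 gives a 2:4 ratio of C2H2 to CO2, so n(CO2) = 0.90721 mol.
In step 2 the CO2:CaCO3 ratio is 1:1, so n(CaCO3) = 0.90721 mol.
Mass of CaCO3 = 0.90721 × 100.09 = 90.802 g.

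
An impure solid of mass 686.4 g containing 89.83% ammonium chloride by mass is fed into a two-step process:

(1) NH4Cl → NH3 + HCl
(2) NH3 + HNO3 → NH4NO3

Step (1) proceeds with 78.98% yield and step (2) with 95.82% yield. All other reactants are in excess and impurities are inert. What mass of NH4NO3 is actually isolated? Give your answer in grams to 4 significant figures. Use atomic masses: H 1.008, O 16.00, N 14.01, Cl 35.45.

698.3 g

Pure NH4Cl = 686.4 × 0.8983 = 616.59 g.
M(NH4Cl) = 14.01 + 4(1.008) + 35.45 = 53.492 g/mol.
M(NH4NO3) = 2(14.01) + 4(1.008) + 3(16.00) = 80.052 g/mol.
n(NH4Cl) = 616.59 / 53.492 = 11.527 mol.
Step 1 (NH4Cl:NH3 = 1:1): theoretical n(NH3) = 11.527 mol; at 78.98% yield, n(NH3) = 9.1039 mol.
Step 2 (NH3:NH4NO3 = 1:1): theoretical n(NH4NO3) = 9.1039 mol, so theoretical mass = 9.1039 × 80.052 = 728.78 g.
At 95.82% yield, actual mass of NH4NO3 = 728.78 × 0.9582 = 698.32 g.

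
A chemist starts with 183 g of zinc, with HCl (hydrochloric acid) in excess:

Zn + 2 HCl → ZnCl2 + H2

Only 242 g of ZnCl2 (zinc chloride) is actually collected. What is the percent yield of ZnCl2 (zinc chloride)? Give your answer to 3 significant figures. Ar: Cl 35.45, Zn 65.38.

M(Zn) = 65.38 g/mol.
M(ZnCl2) = 65.38 + 2(35.45) = 136.28 g/mol.
n(Zn) = 183.0 g / 65.38 g/mol = 2.799 mol.
From the equation the Zn:ZnCl2 mole ratio is 1:1, so n(ZnCl2) = 2.799 × 1/1 = 2.799 mol.
Mass of ZnCl2 = 2.799 mol × 136.28 g/mol = 381.5 g.
This is the theoretical yield. Percent yield = 242 g / 381.5 g × 100% = 63.44%.

63.4 %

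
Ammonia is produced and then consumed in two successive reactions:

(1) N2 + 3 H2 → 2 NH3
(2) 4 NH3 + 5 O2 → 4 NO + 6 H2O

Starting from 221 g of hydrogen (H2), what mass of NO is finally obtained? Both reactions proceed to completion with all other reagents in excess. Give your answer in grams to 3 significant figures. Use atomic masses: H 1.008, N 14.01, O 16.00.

M(H2) = 2(1.008) = 2.016 g/mol.
M(NO) = 14.01 + 16.00 = 30.01 g/mol.
n(H2) = 221.0 / 2.016 = 109.6 mol.
Step 1 gives a 3:2 ratio of H2 to NH3, so n(NH3) = 73.08 mol.
In step 2 the NH3:NO ratio is 4:4, so n(NO) = 73.08 mol.
Mass of NO = 73.08 × 30.01 = 2193 g.

2190 g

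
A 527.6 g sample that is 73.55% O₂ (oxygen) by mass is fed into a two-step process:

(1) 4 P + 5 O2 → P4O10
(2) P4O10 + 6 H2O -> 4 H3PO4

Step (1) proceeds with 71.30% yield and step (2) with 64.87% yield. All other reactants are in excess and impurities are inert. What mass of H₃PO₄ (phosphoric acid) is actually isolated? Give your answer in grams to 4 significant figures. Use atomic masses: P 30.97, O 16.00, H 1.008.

439.7 g

Pure O2 = 527.6 × 0.7355 = 388.05 g.
M(O2) = 2(16.00) = 32.00 g/mol.
M(H3PO4) = 3(1.008) + 30.97 + 4(16.00) = 97.994 g/mol.
n(O2) = 388.05 / 32.00 = 12.127 mol.
Step 1 (O2:P4O10 = 5:1): theoretical n(P4O10) = 2.4253 mol; at 71.30% yield, n(P4O10) = 1.7292 mol.
Step 2 (P4O10:H3PO4 = 1:4): theoretical n(H3PO4) = 6.9170 mol, so theoretical mass = 6.9170 × 97.994 = 677.82 g.
At 64.87% yield, actual mass of H3PO4 = 677.82 × 0.6487 = 439.70 g.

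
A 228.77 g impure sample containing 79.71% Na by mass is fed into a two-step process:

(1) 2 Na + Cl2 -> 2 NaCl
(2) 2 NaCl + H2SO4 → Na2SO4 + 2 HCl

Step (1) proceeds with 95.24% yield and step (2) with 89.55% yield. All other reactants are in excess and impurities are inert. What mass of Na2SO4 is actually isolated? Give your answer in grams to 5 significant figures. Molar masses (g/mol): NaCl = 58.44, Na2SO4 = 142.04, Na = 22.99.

480.44 g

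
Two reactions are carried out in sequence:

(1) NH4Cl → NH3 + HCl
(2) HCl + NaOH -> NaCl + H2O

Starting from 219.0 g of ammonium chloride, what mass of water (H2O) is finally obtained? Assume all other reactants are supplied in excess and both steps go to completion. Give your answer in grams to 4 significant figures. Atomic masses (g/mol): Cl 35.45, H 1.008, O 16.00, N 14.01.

M(NH4Cl) = 14.01 + 4(1.008) + 35.45 = 53.492 g/mol.
M(H2O) = 2(1.008) + 16.00 = 18.016 g/mol.
n(NH4Cl) = 219.00 / 53.492 = 4.0941 mol.
Step 1 gives a 1:1 ratio of NH4Cl to HCl, so n(HCl) = 4.0941 mol.
In step 2 the HCl:H2O ratio is 1:1, so n(H2O) = 4.0941 mol.
Mass of H2O = 4.0941 × 18.016 = 73.759 g.

73.76 g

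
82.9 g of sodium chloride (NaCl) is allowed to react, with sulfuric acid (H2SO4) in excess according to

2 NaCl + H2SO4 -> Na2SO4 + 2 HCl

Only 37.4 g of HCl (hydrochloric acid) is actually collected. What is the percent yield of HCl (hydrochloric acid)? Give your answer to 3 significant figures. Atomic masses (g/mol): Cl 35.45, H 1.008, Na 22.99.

72.3 %

M(NaCl) = 22.99 + 35.45 = 58.44 g/mol.
M(HCl) = 1.008 + 35.45 = 36.458 g/mol.
n(NaCl) = 82.90 g / 58.44 g/mol = 1.419 mol.
From the equation the NaCl:HCl mole ratio is 2:2, so n(HCl) = 1.419 × 2/2 = 1.419 mol.
Mass of HCl = 1.419 mol × 36.458 g/mol = 51.72 g.
This is the theoretical yield. Percent yield = 37.4 g / 51.72 g × 100% = 72.32%.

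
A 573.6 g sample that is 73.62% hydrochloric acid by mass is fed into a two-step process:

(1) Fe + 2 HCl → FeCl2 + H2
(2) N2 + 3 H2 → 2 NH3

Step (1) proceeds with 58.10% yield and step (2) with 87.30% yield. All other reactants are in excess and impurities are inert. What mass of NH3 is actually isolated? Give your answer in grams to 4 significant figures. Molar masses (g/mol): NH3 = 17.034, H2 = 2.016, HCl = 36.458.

33.36 g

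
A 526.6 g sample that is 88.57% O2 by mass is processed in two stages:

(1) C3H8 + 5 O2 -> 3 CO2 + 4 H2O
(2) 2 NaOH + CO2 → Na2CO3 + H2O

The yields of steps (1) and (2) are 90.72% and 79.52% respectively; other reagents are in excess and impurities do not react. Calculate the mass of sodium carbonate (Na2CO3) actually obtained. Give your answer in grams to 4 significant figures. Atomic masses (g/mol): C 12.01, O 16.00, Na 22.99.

668.7 g

Pure O2 = 526.6 × 0.8857 = 466.41 g.
M(O2) = 2(16.00) = 32.00 g/mol.
M(Na2CO3) = 2(22.99) + 12.01 + 3(16.00) = 105.99 g/mol.
n(O2) = 466.41 / 32.00 = 14.575 mol.
Step 1 (O2:CO2 = 5:3): theoretical n(CO2) = 8.7452 mol; at 90.72% yield, n(CO2) = 7.9336 mol.
Step 2 (CO2:Na2CO3 = 1:1): theoretical n(Na2CO3) = 7.9336 mol, so theoretical mass = 7.9336 × 105.99 = 840.89 g.
At 79.52% yield, actual mass of Na2CO3 = 840.89 × 0.7952 = 668.67 g.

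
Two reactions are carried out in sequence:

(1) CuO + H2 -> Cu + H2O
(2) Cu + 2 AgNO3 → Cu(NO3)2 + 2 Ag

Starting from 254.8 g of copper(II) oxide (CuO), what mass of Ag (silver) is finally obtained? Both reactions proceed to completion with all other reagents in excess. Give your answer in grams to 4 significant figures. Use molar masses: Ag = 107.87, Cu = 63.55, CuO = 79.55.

691.0 g

n(CuO) = 254.80 / 79.55 = 3.2030 mol.
Step 1 gives a 1:1 ratio of CuO to Cu, so n(Cu) = 3.2030 mol.
In step 2 the Cu:Ag ratio is 1:2, so n(Ag) = 6.4060 mol.
Mass of Ag = 6.4060 × 107.87 = 691.02 g.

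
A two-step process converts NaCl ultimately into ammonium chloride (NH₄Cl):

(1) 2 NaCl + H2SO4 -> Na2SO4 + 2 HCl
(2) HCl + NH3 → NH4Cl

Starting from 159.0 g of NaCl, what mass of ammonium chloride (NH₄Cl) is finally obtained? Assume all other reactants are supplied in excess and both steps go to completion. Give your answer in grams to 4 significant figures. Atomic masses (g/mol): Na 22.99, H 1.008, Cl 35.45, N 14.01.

145.5 g

M(NaCl) = 22.99 + 35.45 = 58.44 g/mol.
M(NH4Cl) = 14.01 + 4(1.008) + 35.45 = 53.492 g/mol.
n(NaCl) = 159.00 / 58.44 = 2.7207 mol.
Step 1 gives a 2:2 ratio of NaCl to HCl, so n(HCl) = 2.7207 mol.
In step 2 the HCl:NH4Cl ratio is 1:1, so n(NH4Cl) = 2.7207 mol.
Mass of NH4Cl = 2.7207 × 53.492 = 145.54 g.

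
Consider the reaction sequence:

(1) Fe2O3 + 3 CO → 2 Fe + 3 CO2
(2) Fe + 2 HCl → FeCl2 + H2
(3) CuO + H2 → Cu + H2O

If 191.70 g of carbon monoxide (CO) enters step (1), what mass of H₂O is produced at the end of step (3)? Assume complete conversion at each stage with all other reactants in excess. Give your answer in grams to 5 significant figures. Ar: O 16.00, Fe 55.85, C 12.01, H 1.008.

82.201 g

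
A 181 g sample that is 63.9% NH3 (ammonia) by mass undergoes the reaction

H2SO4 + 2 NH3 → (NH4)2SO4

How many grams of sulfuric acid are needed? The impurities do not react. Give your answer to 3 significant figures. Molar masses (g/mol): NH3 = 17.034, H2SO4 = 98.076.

333 g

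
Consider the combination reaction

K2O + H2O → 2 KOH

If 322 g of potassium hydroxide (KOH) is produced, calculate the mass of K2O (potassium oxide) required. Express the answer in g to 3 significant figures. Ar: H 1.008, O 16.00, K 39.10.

270 g

M(KOH) = 39.10 + 16.00 + 1.008 = 56.108 g/mol.
M(K2O) = 2(39.10) + 16.00 = 94.20 g/mol.
n(KOH) = 322.0 g / 56.108 g/mol = 5.739 mol.
From the equation the KOH:K2O mole ratio is 2:1, so n(K2O) = 5.739 × 1/2 = 2.869 mol.
Mass of K2O = 2.869 mol × 94.20 g/mol = 270.3 g.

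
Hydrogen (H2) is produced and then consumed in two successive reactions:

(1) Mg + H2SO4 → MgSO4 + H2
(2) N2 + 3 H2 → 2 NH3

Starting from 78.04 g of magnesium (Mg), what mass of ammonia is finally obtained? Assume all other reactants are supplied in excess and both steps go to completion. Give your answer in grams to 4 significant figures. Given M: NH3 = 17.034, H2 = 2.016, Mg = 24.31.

n(Mg) = 78.040 / 24.31 = 3.2102 mol.
Step 1 gives a 1:1 ratio of Mg to H2, so n(H2) = 3.2102 mol.
In step 2 the H2:NH3 ratio is 3:2, so n(NH3) = 2.1401 mol.
Mass of NH3 = 2.1401 × 17.034 = 36.455 g.

36.46 g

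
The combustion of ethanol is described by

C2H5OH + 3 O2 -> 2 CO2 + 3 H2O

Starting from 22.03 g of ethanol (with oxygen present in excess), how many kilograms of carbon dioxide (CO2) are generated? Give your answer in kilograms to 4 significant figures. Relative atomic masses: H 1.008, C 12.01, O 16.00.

0.04209 kg

M(C2H5OH) = 2(12.01) + 6(1.008) + 16.00 = 46.068 g/mol.
M(CO2) = 12.01 + 2(16.00) = 44.01 g/mol.
n(C2H5OH) = 22.030 g / 46.068 g/mol = 0.47821 mol.
From the equation the C2H5OH:CO2 mole ratio is 1:2, so n(CO2) = 0.47821 × 2/1 = 0.95641 mol.
Mass of CO2 = 0.95641 mol × 44.01 g/mol = 42.092 g.
Converting to kg: 42.092 g = 0.04209 kg.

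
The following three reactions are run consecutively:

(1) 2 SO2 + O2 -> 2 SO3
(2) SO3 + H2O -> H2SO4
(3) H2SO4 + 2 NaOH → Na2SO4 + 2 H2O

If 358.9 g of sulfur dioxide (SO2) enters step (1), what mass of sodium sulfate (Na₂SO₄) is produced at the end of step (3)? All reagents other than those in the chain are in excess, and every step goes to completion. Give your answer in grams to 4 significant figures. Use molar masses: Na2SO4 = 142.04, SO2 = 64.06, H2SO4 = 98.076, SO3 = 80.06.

n(SO2) = 358.9 / 64.06 = 5.6026 mol.
Reaction (1): SO2→SO3 ratio 2:2 ⇒ n(SO3) = 5.6026 mol.
Reaction (2): SO3→H2SO4 ratio 1:1 ⇒ n(H2SO4) = 5.6026 mol.
Reaction (3): H2SO4→Na2SO4 ratio 1:1 ⇒ n(Na2SO4) = 5.6026 mol.
Mass of Na2SO4 = 5.6026 × 142.04 = 795.79 g.

795.8 g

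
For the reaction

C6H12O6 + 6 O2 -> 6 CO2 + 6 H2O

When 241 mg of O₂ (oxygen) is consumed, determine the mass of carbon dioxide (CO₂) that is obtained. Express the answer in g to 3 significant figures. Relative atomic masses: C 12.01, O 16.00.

M(O2) = 2(16.00) = 32.00 g/mol.
M(CO2) = 12.01 + 2(16.00) = 44.01 g/mol.
Convert: 241 mg = 0.2410 g.
n(O2) = 0.2410 g / 32.00 g/mol = 0.007531 mol.
From the equation the O2:CO2 mole ratio is 6:6, so n(CO2) = 0.007531 × 6/6 = 0.007531 mol.
Mass of CO2 = 0.007531 mol × 44.01 g/mol = 0.3315 g.

0.331 g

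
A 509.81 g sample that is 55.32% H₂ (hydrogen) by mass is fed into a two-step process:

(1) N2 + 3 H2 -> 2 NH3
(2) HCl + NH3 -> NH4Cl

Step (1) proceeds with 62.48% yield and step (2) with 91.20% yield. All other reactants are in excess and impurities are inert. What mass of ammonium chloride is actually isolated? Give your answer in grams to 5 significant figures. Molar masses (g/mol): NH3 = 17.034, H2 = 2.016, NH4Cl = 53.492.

2842.7 g

Pure H2 = 509.81 × 0.5532 = 282.027 g.
n(H2) = 282.027 / 2.016 = 139.894 mol.
Step 1 (H2:NH3 = 3:2): theoretical n(NH3) = 93.2629 mol; at 62.48% yield, n(NH3) = 58.2706 mol.
Step 2 (NH3:NH4Cl = 1:1): theoretical n(NH4Cl) = 58.2706 mol, so theoretical mass = 58.2706 × 53.492 = 3117.01 g.
At 91.20% yield, actual mass of NH4Cl = 3117.01 × 0.9120 = 2842.72 g.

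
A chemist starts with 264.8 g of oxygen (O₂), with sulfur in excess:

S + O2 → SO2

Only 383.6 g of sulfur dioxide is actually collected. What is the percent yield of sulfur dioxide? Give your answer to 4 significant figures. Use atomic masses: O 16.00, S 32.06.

72.36 %

M(O2) = 2(16.00) = 32.00 g/mol.
M(SO2) = 32.06 + 2(16.00) = 64.06 g/mol.
n(O2) = 264.80 g / 32.00 g/mol = 8.2750 mol.
From the equation the O2:SO2 mole ratio is 1:1, so n(SO2) = 8.2750 × 1/1 = 8.2750 mol.
Mass of SO2 = 8.2750 mol × 64.06 g/mol = 530.10 g.
This is the theoretical yield. Percent yield = 383.6 g / 530.10 g × 100% = 72.364%.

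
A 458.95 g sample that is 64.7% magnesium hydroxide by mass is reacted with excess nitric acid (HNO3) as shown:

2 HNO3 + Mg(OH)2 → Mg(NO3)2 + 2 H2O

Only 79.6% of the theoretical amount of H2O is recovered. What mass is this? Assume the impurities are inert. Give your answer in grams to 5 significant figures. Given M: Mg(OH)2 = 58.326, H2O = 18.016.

Pure Mg(OH)2 available = 458.95 g × 0.647 = 296.941 g.
n(Mg(OH)2) = 296.941 g / 58.326 g/mol = 5.09105 mol.
From the equation the Mg(OH)2:H2O mole ratio is 1:2, so n(H2O) = 5.09105 × 2/1 = 10.1821 mol.
Mass of H2O = 10.1821 mol × 18.016 g/mol = 183.441 g.
Actual mass collected = 183.441 g × 0.796 = 146.019 g.

146.02 g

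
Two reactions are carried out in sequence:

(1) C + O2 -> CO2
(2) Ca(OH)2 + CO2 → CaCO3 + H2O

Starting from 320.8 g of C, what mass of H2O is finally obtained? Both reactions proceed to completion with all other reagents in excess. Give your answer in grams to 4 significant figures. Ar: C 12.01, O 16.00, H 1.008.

481.2 g

M(C) = 12.01 g/mol.
M(H2O) = 2(1.008) + 16.00 = 18.016 g/mol.
n(C) = 320.80 / 12.01 = 26.711 mol.
Step 1 gives a 1:1 ratio of C to CO2, so n(CO2) = 26.711 mol.
In step 2 the CO2:H2O ratio is 1:1, so n(H2O) = 26.711 mol.
Mass of H2O = 26.711 × 18.016 = 481.23 g.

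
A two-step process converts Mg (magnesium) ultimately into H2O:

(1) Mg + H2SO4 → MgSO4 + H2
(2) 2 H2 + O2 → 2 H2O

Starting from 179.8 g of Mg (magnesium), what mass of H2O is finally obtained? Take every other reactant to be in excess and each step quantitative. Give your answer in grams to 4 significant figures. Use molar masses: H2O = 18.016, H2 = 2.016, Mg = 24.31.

133.2 g

n(Mg) = 179.80 / 24.31 = 7.3961 mol.
Step 1 gives a 1:1 ratio of Mg to H2, so n(H2) = 7.3961 mol.
In step 2 the H2:H2O ratio is 2:2, so n(H2O) = 7.3961 mol.
Mass of H2O = 7.3961 × 18.016 = 133.25 g.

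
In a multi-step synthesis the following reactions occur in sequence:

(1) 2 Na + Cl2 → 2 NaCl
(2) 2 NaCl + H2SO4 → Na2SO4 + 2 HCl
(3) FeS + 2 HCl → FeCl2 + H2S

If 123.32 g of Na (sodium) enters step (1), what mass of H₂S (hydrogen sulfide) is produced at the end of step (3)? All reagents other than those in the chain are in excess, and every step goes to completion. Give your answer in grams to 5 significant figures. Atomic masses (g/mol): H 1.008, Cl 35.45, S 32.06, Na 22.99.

M(Na) = 22.99 g/mol.
M(H2S) = 2(1.008) + 32.06 = 34.076 g/mol.
n(Na) = 123.32 / 22.99 = 5.36407 mol.
Reaction (1): Na→NaCl ratio 2:2 ⇒ n(NaCl) = 5.36407 mol.
Reaction (2): NaCl→HCl ratio 2:2 ⇒ n(HCl) = 5.36407 mol.
Reaction (3): HCl→H2S ratio 2:1 ⇒ n(H2S) = 2.68204 mol.
Mass of H2S = 2.68204 × 34.076 = 91.3930 g.

91.393 g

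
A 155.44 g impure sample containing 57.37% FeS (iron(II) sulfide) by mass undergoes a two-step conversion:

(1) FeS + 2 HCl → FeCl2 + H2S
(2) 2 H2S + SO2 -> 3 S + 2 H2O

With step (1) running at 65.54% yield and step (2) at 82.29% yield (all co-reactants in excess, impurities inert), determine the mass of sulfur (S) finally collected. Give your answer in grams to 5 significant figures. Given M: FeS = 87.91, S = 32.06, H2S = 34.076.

26.310 g

Pure FeS = 155.44 × 0.5737 = 89.1759 g.
n(FeS) = 89.1759 / 87.91 = 1.01440 mol.
Step 1 (FeS:H2S = 1:1): theoretical n(H2S) = 1.01440 mol; at 65.54% yield, n(H2S) = 0.664838 mol.
Step 2 (H2S:S = 2:3): theoretical n(S) = 0.997257 mol, so theoretical mass = 0.997257 × 32.06 = 31.9721 g.
At 82.29% yield, actual mass of S = 31.9721 × 0.8229 = 26.3098 g.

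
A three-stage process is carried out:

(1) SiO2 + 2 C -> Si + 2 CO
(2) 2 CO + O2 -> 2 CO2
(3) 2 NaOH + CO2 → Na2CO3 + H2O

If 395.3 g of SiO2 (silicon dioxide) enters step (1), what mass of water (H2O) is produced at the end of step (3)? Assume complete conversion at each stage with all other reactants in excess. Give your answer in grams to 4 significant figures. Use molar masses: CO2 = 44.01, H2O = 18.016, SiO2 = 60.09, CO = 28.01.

237.0 g

n(SiO2) = 395.3 / 60.09 = 6.5785 mol.
Reaction (1): SiO2→CO ratio 1:2 ⇒ n(CO) = 13.157 mol.
Reaction (2): CO→CO2 ratio 2:2 ⇒ n(CO2) = 13.157 mol.
Reaction (3): CO2→H2O ratio 1:1 ⇒ n(H2O) = 13.157 mol.
Mass of H2O = 13.157 × 18.016 = 237.04 g.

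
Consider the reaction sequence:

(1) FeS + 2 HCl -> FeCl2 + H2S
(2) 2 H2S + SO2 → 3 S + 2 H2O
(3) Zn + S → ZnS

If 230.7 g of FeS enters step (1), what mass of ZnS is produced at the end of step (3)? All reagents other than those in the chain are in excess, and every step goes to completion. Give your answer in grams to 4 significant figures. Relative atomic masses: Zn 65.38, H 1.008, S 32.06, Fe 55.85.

383.6 g

M(FeS) = 55.85 + 32.06 = 87.91 g/mol.
M(ZnS) = 65.38 + 32.06 = 97.44 g/mol.
n(FeS) = 230.7 / 87.91 = 2.6243 mol.
Reaction (1): FeS→H2S ratio 1:1 ⇒ n(H2S) = 2.6243 mol.
Reaction (2): H2S→S ratio 2:3 ⇒ n(S) = 3.9364 mol.
Reaction (3): S→ZnS ratio 1:1 ⇒ n(ZnS) = 3.9364 mol.
Mass of ZnS = 3.9364 × 97.44 = 383.56 g.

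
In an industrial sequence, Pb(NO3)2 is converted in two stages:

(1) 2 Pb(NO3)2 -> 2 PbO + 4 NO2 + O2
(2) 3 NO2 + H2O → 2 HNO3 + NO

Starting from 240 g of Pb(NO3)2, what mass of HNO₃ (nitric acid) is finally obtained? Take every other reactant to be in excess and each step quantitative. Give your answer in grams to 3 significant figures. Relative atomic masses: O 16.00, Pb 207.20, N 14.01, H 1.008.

60.9 g

M(Pb(NO3)2) = 207.20 + 2(14.01) + 6(16.00) = 331.22 g/mol.
M(HNO3) = 1.008 + 14.01 + 3(16.00) = 63.018 g/mol.
n(Pb(NO3)2) = 240.0 / 331.22 = 0.7246 mol.
Step 1 gives a 2:4 ratio of Pb(NO3)2 to NO2, so n(NO2) = 1.449 mol.
In step 2 the NO2:HNO3 ratio is 3:2, so n(HNO3) = 0.9661 mol.
Mass of HNO3 = 0.9661 × 63.018 = 60.88 g.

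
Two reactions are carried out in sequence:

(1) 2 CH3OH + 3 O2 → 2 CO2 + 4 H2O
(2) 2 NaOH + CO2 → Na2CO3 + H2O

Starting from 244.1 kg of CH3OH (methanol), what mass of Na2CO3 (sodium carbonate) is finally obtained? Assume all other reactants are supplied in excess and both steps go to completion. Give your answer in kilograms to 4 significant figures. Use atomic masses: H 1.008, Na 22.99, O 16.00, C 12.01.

807.4 kg

M(CH3OH) = 12.01 + 4(1.008) + 16.00 = 32.042 g/mol.
M(Na2CO3) = 2(22.99) + 12.01 + 3(16.00) = 105.99 g/mol.
244.1 kg = 244100 g.
n(CH3OH) = 244100 / 32.042 = 7618.1 mol.
Step 1 gives a 2:2 ratio of CH3OH to CO2, so n(CO2) = 7618.1 mol.
In step 2 the CO2:Na2CO3 ratio is 1:1, so n(Na2CO3) = 7618.1 mol.
Mass of Na2CO3 = 7618.1 × 105.99 = 807450 g = 807.4 kg.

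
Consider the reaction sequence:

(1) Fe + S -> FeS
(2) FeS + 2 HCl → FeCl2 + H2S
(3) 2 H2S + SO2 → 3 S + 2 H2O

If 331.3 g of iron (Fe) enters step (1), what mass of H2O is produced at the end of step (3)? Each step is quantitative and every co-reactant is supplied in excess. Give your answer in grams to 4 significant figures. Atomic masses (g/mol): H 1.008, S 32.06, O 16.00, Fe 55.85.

106.9 g

M(Fe) = 55.85 g/mol.
M(H2O) = 2(1.008) + 16.00 = 18.016 g/mol.
n(Fe) = 331.3 / 55.85 = 5.9320 mol.
Reaction (1): Fe→FeS ratio 1:1 ⇒ n(FeS) = 5.9320 mol.
Reaction (2): FeS→H2S ratio 1:1 ⇒ n(H2S) = 5.9320 mol.
Reaction (3): H2S→H2O ratio 2:2 ⇒ n(H2O) = 5.9320 mol.
Mass of H2O = 5.9320 × 18.016 = 106.87 g.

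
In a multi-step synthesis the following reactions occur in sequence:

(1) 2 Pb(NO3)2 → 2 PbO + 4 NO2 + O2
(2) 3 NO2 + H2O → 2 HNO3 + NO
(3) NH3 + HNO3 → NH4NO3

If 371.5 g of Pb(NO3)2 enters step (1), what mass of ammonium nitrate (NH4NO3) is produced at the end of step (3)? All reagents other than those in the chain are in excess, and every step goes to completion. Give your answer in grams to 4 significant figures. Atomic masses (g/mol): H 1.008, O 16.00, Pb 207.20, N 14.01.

119.7 g

M(Pb(NO3)2) = 207.20 + 2(14.01) + 6(16.00) = 331.22 g/mol.
M(NH4NO3) = 2(14.01) + 4(1.008) + 3(16.00) = 80.052 g/mol.
n(Pb(NO3)2) = 371.5 / 331.22 = 1.1216 mol.
Reaction (1): Pb(NO3)2→NO2 ratio 2:4 ⇒ n(NO2) = 2.2432 mol.
Reaction (2): NO2→HNO3 ratio 3:2 ⇒ n(HNO3) = 1.4955 mol.
Reaction (3): HNO3→NH4NO3 ratio 1:1 ⇒ n(NH4NO3) = 1.4955 mol.
Mass of NH4NO3 = 1.4955 × 80.052 = 119.72 g.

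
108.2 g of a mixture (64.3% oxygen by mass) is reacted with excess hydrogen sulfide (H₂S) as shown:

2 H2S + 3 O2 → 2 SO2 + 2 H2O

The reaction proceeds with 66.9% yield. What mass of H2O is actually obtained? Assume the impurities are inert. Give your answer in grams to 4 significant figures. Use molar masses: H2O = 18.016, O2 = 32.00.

17.47 g

Pure O2 available = 108.2 g × 0.643 = 69.573 g.
n(O2) = 69.573 g / 32.00 g/mol = 2.1741 mol.
From the equation the O2:H2O mole ratio is 3:2, so n(H2O) = 2.1741 × 2/3 = 1.4494 mol.
Mass of H2O = 1.4494 mol × 18.016 g/mol = 26.113 g.
Actual mass collected = 26.113 g × 0.669 = 17.470 g.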